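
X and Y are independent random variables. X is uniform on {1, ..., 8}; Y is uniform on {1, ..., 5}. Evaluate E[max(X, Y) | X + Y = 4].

8/3

Outcomes with X + Y = 4: (1,3), (2,2), (3,1), each with probability 1/40.
E[max(X, Y) | X + Y = 4] = (3 + 2 + 3) / 3 = 8/3.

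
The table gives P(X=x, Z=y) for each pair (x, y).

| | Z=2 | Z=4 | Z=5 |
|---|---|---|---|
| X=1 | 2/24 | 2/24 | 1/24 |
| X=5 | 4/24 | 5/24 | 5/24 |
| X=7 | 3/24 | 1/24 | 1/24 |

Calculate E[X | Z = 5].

33/7

P(Z = 5) = 7/24.
Σ X·P over the event = 1·(1/24) + 5·(5/24) + 7·(1/24) = 11/8.
E[X | Z = 5] = (11/8) / (7/24) = 33/7.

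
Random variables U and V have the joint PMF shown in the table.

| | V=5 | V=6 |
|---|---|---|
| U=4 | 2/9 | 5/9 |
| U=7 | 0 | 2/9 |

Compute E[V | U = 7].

6

P(U = 7) = 2/9.
Summing V·P(U=x,V=y) over the conditioning event gives 4/3.
E[V | U = 7] = (4/3) / (2/9) = 6.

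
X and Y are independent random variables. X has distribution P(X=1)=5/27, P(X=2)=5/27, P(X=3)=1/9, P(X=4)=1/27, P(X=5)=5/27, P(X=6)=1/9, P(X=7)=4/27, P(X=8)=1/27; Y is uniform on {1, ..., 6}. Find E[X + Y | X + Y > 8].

611/58

P(X + Y > 8) = 29/81.
Summing (X+Y)·P(x,y) over outcomes with X + Y > 8 gives 611/162.
E[X + Y | X + Y > 8] = (611/162) / (29/81) = 611/58.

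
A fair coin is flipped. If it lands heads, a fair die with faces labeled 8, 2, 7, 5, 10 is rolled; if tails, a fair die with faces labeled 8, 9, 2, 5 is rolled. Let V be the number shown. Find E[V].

31/5

E[V | heads] = (8+2+7+5+10)/5 = 32/5.
E[V | tails] = (8+9+2+5)/4 = 6.
By the law of total expectation,
E[V] = (1/2)·(32/5) + (1/2)·(6) = 31/5.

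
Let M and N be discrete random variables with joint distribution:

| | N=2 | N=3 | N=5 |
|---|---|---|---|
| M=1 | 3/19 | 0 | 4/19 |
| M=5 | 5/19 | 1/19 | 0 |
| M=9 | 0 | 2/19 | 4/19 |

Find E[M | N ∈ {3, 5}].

P(N ∈ {3, 5}) = 11/19.
Σ M·P over the event = 1·(4/19) + 5·(1/19) + 9·(2/19) + 9·(4/19) = 63/19.
E[M | N ∈ {3, 5}] = (63/19) / (11/19) = 63/11.

63/11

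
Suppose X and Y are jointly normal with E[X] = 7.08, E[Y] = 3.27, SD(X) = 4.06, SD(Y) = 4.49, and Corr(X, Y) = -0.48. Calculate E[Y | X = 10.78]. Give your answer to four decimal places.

1.3059

The regression of Y on X has slope ρ·σ_Y/σ_X and passes through (μ_X, μ_Y).
E[Y | X=10.78] = 3.27 + (-0.48)·(4.49/4.06)·(10.78 − (7.08)) = 3.27 + (-0.53084)·(3.7) = 1.3059.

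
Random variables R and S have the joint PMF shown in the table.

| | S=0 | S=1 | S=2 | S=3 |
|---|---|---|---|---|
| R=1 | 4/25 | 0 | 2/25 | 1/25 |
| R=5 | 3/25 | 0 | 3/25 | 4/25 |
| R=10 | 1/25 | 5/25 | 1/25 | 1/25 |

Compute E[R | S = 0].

29/8

P(S = 0) = 8/25.
Σ R·P over the event = 1·(4/25) + 5·(3/25) + 10·(1/25) = 29/25.
E[R | S = 0] = (29/25) / (8/25) = 29/8.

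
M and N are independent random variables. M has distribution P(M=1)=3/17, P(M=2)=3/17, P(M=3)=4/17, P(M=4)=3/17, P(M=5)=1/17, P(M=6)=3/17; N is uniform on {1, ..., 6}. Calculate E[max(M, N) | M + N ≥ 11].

P(M + N ≥ 11) = 7/102.
Summing max(M,N)·P(x,y) over outcomes with M + N ≥ 11 gives 7/17.
E[max(M, N) | M + N ≥ 11] = (7/17) / (7/102) = 6.

6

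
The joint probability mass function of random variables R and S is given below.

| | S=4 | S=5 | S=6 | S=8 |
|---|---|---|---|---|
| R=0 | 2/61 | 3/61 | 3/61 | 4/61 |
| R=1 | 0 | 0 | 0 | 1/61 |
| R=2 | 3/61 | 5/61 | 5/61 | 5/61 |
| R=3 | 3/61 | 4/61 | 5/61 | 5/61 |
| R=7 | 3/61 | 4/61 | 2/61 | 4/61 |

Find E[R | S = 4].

36/11

P(S = 4) = 11/61.
Σ R·P over the event = 0·(2/61) + 2·(3/61) + 3·(3/61) + 7·(3/61) = 36/61.
E[R | S = 4] = (36/61) / (11/61) = 36/11.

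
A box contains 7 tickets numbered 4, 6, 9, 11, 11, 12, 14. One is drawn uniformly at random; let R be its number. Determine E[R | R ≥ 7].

P(R ≥ 7) = 5/7.
Σ over the event: 9·1/7 + 11·2/7 + 12·1/7 + 14·1/7 = 57/7.
E[R | R ≥ 7] = (57/7) / (5/7) = 57/5.

57/5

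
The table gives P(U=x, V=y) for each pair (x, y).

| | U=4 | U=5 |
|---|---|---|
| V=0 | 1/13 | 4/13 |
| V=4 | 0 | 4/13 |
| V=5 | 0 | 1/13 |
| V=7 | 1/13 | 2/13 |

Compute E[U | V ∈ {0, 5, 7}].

43/9

P(V ∈ {0, 5, 7}) = 9/13.
Summing U·P(U=x,V=y) over the conditioning event gives 43/13.
E[U | V ∈ {0, 5, 7}] = (43/13) / (9/13) = 43/9.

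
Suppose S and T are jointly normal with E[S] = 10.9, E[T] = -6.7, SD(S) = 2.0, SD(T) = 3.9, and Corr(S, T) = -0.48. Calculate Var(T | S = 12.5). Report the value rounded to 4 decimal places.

The conditional variance in a bivariate normal is σ_T²(1 − ρ²), independent of x.
Var(T | S=12.5) = (3.9)²·(1 − (-0.48)²) = 15.21·0.7696 = 11.7056.

11.7056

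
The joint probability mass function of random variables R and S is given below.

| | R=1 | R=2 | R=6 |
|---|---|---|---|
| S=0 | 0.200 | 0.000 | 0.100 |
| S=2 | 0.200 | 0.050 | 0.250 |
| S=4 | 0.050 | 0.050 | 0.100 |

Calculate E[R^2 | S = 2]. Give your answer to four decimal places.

P(S = 2) = 0.500.
Σ R^2·P over the event = 1·(0.200) + 4·(0.050) + 36·(0.250) = 9.400.
E[R^2 | S = 2] = (9.400) / (0.500) = 18.8000.

18.8000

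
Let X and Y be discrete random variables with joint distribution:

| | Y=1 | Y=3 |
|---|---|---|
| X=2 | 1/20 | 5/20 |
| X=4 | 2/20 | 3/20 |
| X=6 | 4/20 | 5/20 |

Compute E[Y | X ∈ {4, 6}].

P(X ∈ {4, 6}) = 7/10.
Σ Y·P over the event = 1·(2/20) + 3·(3/20) + 1·(4/20) + 3·(5/20) = 3/2.
E[Y | X ∈ {4, 6}] = (3/2) / (7/10) = 15/7.

15/7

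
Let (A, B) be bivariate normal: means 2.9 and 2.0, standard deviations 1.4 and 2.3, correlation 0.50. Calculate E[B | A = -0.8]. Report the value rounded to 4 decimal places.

For a bivariate normal, E[B | A=x] = μ_B + ρ·(σ_B/σ_A)·(x − μ_A).
E[B | A=-0.8] = 2.0 + (0.50)·(2.3/1.4)·(-0.8 − (2.9)) = 2.0 + (0.82143)·(-3.7) = -1.0393.

-1.0393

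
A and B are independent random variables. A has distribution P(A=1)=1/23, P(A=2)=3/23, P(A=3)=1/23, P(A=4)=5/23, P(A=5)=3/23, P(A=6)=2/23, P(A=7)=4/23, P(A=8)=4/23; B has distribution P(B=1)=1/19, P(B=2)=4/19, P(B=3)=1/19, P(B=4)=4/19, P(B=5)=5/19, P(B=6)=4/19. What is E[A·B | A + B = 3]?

P(A + B = 3) = 7/437.
Summing AB·P(x,y) over outcomes with A + B = 3 gives 14/437.
E[A·B | A + B = 3] = (14/437) / (7/437) = 2.

2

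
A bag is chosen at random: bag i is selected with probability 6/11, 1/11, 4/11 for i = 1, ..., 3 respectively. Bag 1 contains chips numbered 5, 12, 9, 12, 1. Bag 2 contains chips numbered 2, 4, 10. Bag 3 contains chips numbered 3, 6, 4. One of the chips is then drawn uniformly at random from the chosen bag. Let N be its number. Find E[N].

E[N | bag 1] = (5+12+9+12+1)/5 = 39/5.
E[N | bag 2] = (2+4+10)/3 = 16/3.
E[N | bag 3] = (3+6+4)/3 = 13/3.
By the law of total expectation,
E[N] = (6/11)·(39/5) + (1/11)·(16/3) + (4/11)·(13/3) = 1042/165.

1042/165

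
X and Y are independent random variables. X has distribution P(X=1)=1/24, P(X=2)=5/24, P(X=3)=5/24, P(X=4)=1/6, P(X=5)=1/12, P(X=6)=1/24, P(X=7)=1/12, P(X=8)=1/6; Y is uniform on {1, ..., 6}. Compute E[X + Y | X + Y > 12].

67/5

P(X + Y > 12) = 5/72.
Summing (X+Y)·P(x,y) over outcomes with X + Y > 12 gives 67/72.
E[X + Y | X + Y > 12] = (67/72) / (5/72) = 67/5.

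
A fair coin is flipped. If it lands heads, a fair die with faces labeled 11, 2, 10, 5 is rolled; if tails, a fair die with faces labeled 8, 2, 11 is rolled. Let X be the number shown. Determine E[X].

E[X | heads] = (11+2+10+5)/4 = 7.
E[X | tails] = (8+2+11)/3 = 7.
E[X] = (1/2)·(7) + (1/2)·(7) = 7.

7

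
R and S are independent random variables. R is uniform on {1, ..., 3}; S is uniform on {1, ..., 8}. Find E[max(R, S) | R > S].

8/3

Outcomes with R > S: (2,1), (3,1), (3,2), each with probability 1/24.
E[max(R, S) | R > S] = (2 + 3 + 3) / 3 = 8/3.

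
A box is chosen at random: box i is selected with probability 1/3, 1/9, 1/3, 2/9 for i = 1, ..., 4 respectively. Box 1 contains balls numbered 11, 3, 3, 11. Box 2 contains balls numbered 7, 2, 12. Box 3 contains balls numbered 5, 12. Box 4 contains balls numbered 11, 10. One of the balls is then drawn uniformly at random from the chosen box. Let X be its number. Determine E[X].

149/18

E[X | box 1] = (11+3+3+11)/4 = 7.
E[X | box 2] = (7+2+12)/3 = 7.
E[X | box 3] = (5+12)/2 = 17/2.
E[X | box 4] = (11+10)/2 = 21/2.
E[X] = (1/3)·(7) + (1/9)·(7) + (1/3)·(17/2) + (2/9)·(21/2) = 149/18.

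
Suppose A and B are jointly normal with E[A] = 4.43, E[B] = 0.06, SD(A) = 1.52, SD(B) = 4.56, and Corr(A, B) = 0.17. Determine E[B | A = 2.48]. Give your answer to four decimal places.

-0.9345

For a bivariate normal, E[B | A=x] = μ_B + ρ·(σ_B/σ_A)·(x − μ_A).
E[B | A=2.48] = 0.06 + (0.17)·(4.56/1.52)·(2.48 − (4.43)) = 0.06 + (0.51)·(-1.95) = -0.9345.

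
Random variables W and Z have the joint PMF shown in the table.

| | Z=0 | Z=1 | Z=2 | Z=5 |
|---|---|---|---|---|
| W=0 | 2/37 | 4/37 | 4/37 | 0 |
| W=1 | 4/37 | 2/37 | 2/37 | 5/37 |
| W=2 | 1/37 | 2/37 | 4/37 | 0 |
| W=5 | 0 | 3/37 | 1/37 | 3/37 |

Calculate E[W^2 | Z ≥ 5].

10

P(Z ≥ 5) = 8/37.
Σ W^2·P over the event = 1·(5/37) + 25·(3/37) = 80/37.
E[W^2 | Z ≥ 5] = (80/37) / (8/37) = 10.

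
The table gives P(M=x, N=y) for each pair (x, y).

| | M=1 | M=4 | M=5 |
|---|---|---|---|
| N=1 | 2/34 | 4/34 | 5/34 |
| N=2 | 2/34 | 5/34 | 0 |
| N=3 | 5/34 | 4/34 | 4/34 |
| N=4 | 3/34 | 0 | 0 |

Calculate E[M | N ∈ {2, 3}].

63/20

P(N ∈ {2, 3}) = 10/17.
Summing M·P(M=x,N=y) over the conditioning event gives 63/34.
E[M | N ∈ {2, 3}] = (63/34) / (10/17) = 63/20.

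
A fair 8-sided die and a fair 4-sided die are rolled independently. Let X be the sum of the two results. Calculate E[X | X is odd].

P(X is odd) = 1/2.
Σ over the event: 3·1/16 + 5·1/8 + 7·1/8 + 9·1/8 + 11·1/16 = 7/2.
E[X | X is odd] = (7/2) / (1/2) = 7.

7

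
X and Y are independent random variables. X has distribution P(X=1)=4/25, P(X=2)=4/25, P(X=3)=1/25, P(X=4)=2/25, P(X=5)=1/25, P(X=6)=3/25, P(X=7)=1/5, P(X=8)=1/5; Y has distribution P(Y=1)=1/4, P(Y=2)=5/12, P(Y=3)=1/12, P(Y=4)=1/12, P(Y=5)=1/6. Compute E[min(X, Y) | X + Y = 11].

65/16

P(X + Y = 11) = 4/75.
Summing min(X,Y)·P(x,y) over outcomes with X + Y = 11 gives 13/60.
E[min(X, Y) | X + Y = 11] = (13/60) / (4/75) = 65/16.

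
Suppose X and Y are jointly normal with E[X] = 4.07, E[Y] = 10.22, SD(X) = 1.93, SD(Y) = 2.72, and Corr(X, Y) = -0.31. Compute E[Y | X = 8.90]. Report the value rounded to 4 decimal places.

8.1098

The regression of Y on X has slope ρ·σ_Y/σ_X and passes through (μ_X, μ_Y).
E[Y | X=8.90] = 10.22 + (-0.31)·(2.72/1.93)·(8.90 − (4.07)) = 10.22 + (-0.43689)·(4.83) = 8.1098.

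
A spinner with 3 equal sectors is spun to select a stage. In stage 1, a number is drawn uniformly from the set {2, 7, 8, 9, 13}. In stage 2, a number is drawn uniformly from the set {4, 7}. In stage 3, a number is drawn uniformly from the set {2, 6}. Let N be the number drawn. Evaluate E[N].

E[N | stage 1] = (2+7+8+9+13)/5 = 39/5.
E[N | stage 2] = (4+7)/2 = 11/2.
E[N | stage 3] = (2+6)/2 = 4.
By the law of total expectation,
E[N] = (1/3)·(39/5) + (1/3)·(11/2) + (1/3)·(4) = 173/30.

173/30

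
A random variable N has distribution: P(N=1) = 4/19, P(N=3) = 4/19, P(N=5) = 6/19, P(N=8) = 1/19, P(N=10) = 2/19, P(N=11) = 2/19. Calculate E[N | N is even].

28/3

P(N is even) = 3/19.
Σ over the event: 8·1/19 + 10·2/19 = 28/19.
E[N | N is even] = (28/19) / (3/19) = 28/3.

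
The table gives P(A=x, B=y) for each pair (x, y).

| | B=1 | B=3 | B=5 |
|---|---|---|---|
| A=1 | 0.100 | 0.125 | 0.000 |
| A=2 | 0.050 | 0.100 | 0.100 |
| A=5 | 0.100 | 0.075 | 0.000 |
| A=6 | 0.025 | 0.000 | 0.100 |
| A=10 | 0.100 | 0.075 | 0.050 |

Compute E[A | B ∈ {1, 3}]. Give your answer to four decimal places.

P(B ∈ {1, 3}) = 0.750.
Summing A·P(A=x,B=y) over the conditioning event gives 3.300.
E[A | B ∈ {1, 3}] = (3.300) / (0.750) = 4.4000.

4.4000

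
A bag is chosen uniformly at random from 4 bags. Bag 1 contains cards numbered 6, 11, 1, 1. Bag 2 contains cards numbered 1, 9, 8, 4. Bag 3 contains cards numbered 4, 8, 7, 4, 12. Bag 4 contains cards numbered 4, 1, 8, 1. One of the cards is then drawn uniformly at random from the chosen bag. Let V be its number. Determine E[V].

83/16

E[V | bag 1] = (6+11+1+1)/4 = 19/4.
E[V | bag 2] = (1+9+8+4)/4 = 11/2.
E[V | bag 3] = (4+8+7+4+12)/5 = 7.
E[V | bag 4] = (4+1+8+1)/4 = 7/2.
E[V] = (1/4)·(19/4) + (1/4)·(11/2) + (1/4)·(7) + (1/4)·(7/2) = 83/16.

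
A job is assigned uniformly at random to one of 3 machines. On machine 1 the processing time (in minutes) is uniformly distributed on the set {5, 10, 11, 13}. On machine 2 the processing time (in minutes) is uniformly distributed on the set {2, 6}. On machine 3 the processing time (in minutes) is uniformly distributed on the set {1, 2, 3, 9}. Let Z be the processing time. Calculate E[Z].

E[Z | machine 1] = (5+10+11+13)/4 = 39/4.
E[Z | machine 2] = (2+6)/2 = 4.
E[Z | machine 3] = (1+2+3+9)/4 = 15/4.
By the law of total expectation,
E[Z] = (1/3)·(39/4) + (1/3)·(4) + (1/3)·(15/4) = 35/6.

35/6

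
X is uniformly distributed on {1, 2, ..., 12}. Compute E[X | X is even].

7

Given X is even, X is equally likely to be any of {2, 4, 6, 8, 10, 12}.
E[X | X is even] = (2 + 4 + 6 + 8 + 10 + 12) / 6 = 7.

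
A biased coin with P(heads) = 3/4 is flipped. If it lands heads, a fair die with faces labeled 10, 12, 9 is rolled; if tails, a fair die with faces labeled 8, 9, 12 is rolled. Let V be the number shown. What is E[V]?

61/6

E[V | heads] = (10+12+9)/3 = 31/3.
E[V | tails] = (8+9+12)/3 = 29/3.
E[V] = (3/4)·(31/3) + (1/4)·(29/3) = 61/6.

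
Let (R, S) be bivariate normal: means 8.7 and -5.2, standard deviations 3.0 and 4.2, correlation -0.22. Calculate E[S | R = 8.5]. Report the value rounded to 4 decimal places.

-5.1384

E[S | R=x] = μ_S + ρ(σ_S/σ_R)(x − μ_R) for jointly normal variables.
E[S | R=8.5] = -5.2 + (-0.22)·(4.2/3.0)·(8.5 − (8.7)) = -5.2 + (-0.308)·(-0.2) = -5.1384.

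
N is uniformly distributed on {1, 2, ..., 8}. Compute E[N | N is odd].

Given N is odd, N is equally likely to be any of {1, 3, 5, 7}.
E[N | N is odd] = (1 + 3 + 5 + 7) / 4 = 4.

4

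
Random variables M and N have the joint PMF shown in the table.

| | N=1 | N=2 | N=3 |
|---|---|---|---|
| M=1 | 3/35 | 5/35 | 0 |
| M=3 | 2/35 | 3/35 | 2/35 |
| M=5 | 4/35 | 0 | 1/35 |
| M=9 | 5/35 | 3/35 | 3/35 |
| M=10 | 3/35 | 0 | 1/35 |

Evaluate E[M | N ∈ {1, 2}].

P(N ∈ {1, 2}) = 4/5.
Σ M·P over the event = 1·(3/35) + 1·(5/35) + 3·(2/35) + 3·(3/35) + 5·(4/35) + 9·(5/35) + 9·(3/35) + 10·(3/35) = 29/7.
E[M | N ∈ {1, 2}] = (29/7) / (4/5) = 145/28.

145/28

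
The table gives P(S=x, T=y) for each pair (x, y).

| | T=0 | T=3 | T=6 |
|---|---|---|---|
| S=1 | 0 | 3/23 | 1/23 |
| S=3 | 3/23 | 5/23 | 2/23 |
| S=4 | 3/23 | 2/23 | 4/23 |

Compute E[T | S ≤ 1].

P(S ≤ 1) = 4/23.
Σ T·P over the event = 3·(3/23) + 6·(1/23) = 15/23.
E[T | S ≤ 1] = (15/23) / (4/23) = 15/4.

15/4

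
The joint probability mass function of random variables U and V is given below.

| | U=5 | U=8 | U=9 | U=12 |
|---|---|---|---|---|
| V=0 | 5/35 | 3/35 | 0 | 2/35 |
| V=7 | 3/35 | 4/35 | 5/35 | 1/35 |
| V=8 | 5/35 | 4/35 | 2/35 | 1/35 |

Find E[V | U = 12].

15/4

P(U = 12) = 4/35.
Σ V·P over the event = 0·(2/35) + 7·(1/35) + 8·(1/35) = 3/7.
E[V | U = 12] = (3/7) / (4/35) = 15/4.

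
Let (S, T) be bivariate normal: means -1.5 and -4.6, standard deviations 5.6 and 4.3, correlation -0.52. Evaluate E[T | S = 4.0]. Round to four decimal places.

-6.7961

The regression of T on S has slope ρ·σ_T/σ_S and passes through (μ_S, μ_T).
E[T | S=4.0] = -4.6 + (-0.52)·(4.3/5.6)·(4.0 − (-1.5)) = -4.6 + (-0.39929)·(5.5) = -6.7961.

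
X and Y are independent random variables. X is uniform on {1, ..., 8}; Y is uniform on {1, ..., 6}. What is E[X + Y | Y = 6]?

P(Y = 6) = 1/6.
Summing (X+Y)·P(x,y) over outcomes with Y = 6 gives 7/4.
E[X + Y | Y = 6] = (7/4) / (1/6) = 21/2.

21/2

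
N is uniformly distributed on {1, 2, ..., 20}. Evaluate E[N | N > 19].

Given N > 19, N is equally likely to be any of {20}.
E[N | N > 19] = (20) / 1 = 20.

20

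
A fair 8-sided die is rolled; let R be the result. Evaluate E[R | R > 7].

8

Given R > 7, R is equally likely to be any of {8}.
E[R | R > 7] = (8) / 1 = 8.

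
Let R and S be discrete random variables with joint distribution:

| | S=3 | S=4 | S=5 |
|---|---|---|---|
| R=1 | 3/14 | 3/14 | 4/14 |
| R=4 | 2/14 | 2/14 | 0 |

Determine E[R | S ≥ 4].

5/3

P(S ≥ 4) = 9/14.
Σ R·P over the event = 1·(3/14) + 1·(4/14) + 4·(2/14) = 15/14.
E[R | S ≥ 4] = (15/14) / (9/14) = 5/3.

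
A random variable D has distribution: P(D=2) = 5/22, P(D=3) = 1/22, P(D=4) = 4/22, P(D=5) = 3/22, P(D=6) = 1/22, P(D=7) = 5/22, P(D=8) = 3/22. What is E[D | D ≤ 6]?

P(D ≤ 6) = 7/11.
Σ over the event: 2·5/22 + 3·1/22 + 4·2/11 + 5·3/22 + 6·1/22 = 25/11.
E[D | D ≤ 6] = (25/11) / (7/11) = 25/7.

25/7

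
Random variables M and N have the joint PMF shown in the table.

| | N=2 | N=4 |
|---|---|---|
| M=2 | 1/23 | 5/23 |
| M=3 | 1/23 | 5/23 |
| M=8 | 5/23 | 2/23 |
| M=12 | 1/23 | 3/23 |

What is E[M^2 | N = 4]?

P(N = 4) = 15/23.
Σ M^2·P over the event = 4·(5/23) + 9·(5/23) + 64·(2/23) + 144·(3/23) = 625/23.
E[M^2 | N = 4] = (625/23) / (15/23) = 125/3.

125/3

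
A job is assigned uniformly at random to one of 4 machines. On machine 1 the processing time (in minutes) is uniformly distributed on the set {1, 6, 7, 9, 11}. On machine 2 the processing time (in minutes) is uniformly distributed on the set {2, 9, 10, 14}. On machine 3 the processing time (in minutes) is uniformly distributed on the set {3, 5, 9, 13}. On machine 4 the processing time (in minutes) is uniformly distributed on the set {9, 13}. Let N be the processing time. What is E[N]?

681/80

E[N | machine 1] = (1+6+7+9+11)/5 = 34/5.
E[N | machine 2] = (2+9+10+14)/4 = 35/4.
E[N | machine 3] = (3+5+9+13)/4 = 15/2.
E[N | machine 4] = (9+13)/2 = 11.
E[N] = (1/4)·(34/5) + (1/4)·(35/4) + (1/4)·(15/2) + (1/4)·(11) = 681/80.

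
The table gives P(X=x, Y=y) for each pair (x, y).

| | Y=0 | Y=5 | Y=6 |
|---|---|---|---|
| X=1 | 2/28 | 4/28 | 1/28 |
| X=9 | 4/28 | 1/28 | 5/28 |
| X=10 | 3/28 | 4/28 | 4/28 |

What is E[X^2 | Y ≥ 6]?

403/5

P(Y ≥ 6) = 5/14.
Summing X^2·P(X=x,Y=y) over the conditioning event gives 403/14.
E[X^2 | Y ≥ 6] = (403/14) / (5/14) = 403/5.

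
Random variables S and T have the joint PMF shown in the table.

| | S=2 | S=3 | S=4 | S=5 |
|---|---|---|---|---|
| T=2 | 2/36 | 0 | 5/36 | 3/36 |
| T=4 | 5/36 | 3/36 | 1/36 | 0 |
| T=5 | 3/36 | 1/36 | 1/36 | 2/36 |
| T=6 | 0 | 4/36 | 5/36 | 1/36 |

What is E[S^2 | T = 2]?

163/10

P(T = 2) = 5/18.
Σ S^2·P over the event = 4·(2/36) + 16·(5/36) + 25·(3/36) = 163/36.
E[S^2 | T = 2] = (163/36) / (5/18) = 163/10.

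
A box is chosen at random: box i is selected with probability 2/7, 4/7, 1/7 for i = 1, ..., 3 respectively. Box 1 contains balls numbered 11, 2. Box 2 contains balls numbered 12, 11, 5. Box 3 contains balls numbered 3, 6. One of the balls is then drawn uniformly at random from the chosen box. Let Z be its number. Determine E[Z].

47/6

E[Z | box 1] = (11+2)/2 = 13/2.
E[Z | box 2] = (12+11+5)/3 = 28/3.
E[Z | box 3] = (3+6)/2 = 9/2.
By the law of total expectation,
E[Z] = (2/7)·(13/2) + (4/7)·(28/3) + (1/7)·(9/2) = 47/6.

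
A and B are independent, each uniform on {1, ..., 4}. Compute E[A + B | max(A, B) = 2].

10/3

Outcomes with max(A, B) = 2: (1,2), (2,1), (2,2), each with probability 1/16.
E[A + B | max(A, B) = 2] = (3 + 3 + 4) / 3 = 10/3.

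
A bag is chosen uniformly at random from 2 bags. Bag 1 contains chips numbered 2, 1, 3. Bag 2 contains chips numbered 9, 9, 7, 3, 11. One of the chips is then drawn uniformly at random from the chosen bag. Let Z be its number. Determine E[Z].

49/10

E[Z | bag 1] = (2+1+3)/3 = 2.
E[Z | bag 2] = (9+9+7+3+11)/5 = 39/5.
By the law of total expectation,
E[Z] = (1/2)·(2) + (1/2)·(39/5) = 49/10.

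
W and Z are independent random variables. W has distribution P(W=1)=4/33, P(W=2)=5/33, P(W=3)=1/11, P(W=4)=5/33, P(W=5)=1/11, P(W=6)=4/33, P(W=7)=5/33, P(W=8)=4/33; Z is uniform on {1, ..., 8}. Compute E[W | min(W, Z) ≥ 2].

P(min(W, Z) ≥ 2) = 203/264.
Summing W·P(x,y) over outcomes with min(W, Z) ≥ 2 gives 1015/264.
E[W | min(W, Z) ≥ 2] = (1015/264) / (203/264) = 5.

5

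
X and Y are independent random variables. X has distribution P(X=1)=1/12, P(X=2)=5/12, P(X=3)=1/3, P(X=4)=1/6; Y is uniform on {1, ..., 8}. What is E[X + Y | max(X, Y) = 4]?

115/18

P(max(X, Y) = 4) = 3/16.
Summing (X+Y)·P(x,y) over outcomes with max(X, Y) = 4 gives 115/96.
E[X + Y | max(X, Y) = 4] = (115/96) / (3/16) = 115/18.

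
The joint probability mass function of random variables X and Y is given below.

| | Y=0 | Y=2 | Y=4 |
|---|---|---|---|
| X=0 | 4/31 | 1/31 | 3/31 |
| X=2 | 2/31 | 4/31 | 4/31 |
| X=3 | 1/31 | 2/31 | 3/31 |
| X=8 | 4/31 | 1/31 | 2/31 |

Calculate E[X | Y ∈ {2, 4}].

P(Y ∈ {2, 4}) = 20/31.
Summing X·P(X=x,Y=y) over the conditioning event gives 55/31.
E[X | Y ∈ {2, 4}] = (55/31) / (20/31) = 11/4.

11/4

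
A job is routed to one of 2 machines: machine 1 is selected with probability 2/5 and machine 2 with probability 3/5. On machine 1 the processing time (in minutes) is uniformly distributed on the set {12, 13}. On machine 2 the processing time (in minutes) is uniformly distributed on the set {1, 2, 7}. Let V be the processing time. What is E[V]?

7

E[V | machine 1] = (12+13)/2 = 25/2.
E[V | machine 2] = (1+2+7)/3 = 10/3.
By the law of total expectation,
E[V] = (2/5)·(25/2) + (3/5)·(10/3) = 7.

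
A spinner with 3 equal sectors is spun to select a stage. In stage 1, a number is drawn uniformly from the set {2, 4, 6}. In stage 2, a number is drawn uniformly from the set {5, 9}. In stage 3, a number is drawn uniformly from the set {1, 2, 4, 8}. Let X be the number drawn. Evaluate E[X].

59/12

E[X | stage 1] = (2+4+6)/3 = 4.
E[X | stage 2] = (5+9)/2 = 7.
E[X | stage 3] = (1+2+4+8)/4 = 15/4.
E[X] = (1/3)·(4) + (1/3)·(7) + (1/3)·(15/4) = 59/12.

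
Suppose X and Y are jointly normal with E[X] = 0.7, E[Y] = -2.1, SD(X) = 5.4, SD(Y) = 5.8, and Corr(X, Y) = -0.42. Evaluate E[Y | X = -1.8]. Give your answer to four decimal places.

The regression of Y on X has slope ρ·σ_Y/σ_X and passes through (μ_X, μ_Y).
E[Y | X=-1.8] = -2.1 + (-0.42)·(5.8/5.4)·(-1.8 − (0.7)) = -2.1 + (-0.45111)·(-2.5) = -0.9722.

-0.9722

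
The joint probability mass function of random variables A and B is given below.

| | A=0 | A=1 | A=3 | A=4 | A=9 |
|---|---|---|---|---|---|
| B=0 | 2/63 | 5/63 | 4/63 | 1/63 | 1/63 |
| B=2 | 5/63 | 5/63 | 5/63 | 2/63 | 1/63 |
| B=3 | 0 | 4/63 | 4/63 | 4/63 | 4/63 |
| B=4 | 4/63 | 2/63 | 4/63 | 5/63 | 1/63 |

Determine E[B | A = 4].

3

P(A = 4) = 4/21.
Σ B·P over the event = 0·(1/63) + 2·(2/63) + 3·(4/63) + 4·(5/63) = 4/7.
E[B | A = 4] = (4/7) / (4/21) = 3.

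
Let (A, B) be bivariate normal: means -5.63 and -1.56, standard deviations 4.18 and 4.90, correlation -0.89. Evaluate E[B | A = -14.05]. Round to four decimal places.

7.2246

For a bivariate normal, E[B | A=x] = μ_B + ρ·(σ_B/σ_A)·(x − μ_A).
E[B | A=-14.05] = -1.56 + (-0.89)·(4.90/4.18)·(-14.05 − (-5.63)) = -1.56 + (-1.0433)·(-8.42) = 7.2246.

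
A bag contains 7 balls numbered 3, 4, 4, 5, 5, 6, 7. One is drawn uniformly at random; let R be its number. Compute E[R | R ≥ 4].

31/6

P(R ≥ 4) = 6/7.
Σ over the event: 4·2/7 + 5·2/7 + 6·1/7 + 7·1/7 = 31/7.
E[R | R ≥ 4] = (31/7) / (6/7) = 31/6.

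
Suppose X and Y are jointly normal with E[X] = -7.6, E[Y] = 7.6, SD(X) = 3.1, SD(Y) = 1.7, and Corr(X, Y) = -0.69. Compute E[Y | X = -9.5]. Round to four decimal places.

8.3189

The regression of Y on X has slope ρ·σ_Y/σ_X and passes through (μ_X, μ_Y).
E[Y | X=-9.5] = 7.6 + (-0.69)·(1.7/3.1)·(-9.5 − (-7.6)) = 7.6 + (-0.37839)·(-1.9) = 8.3189.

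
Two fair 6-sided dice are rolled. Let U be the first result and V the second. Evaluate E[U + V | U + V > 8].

Outcomes with U + V > 8: (3,6), (4,5), (4,6), (5,4), (5,5), (5,6), (6,3), (6,4), (6,5), (6,6), each with probability 1/36.
E[U + V | U + V > 8] = (9 + 9 + 10 + 9 + 10 + 11 + 9 + 10 + 11 + 12) / 10 = 10.

10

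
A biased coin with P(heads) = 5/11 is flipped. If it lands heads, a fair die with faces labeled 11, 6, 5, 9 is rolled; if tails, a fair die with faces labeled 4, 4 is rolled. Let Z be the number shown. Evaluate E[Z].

251/44

E[Z | heads] = (11+6+5+9)/4 = 31/4.
E[Z | tails] = (4+4)/2 = 4.
By the law of total expectation,
E[Z] = (5/11)·(31/4) + (6/11)·(4) = 251/44.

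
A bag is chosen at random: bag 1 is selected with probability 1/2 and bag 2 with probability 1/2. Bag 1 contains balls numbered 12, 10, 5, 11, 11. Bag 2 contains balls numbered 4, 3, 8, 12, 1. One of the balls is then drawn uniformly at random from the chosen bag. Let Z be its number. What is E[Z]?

77/10

E[Z | bag 1] = (12+10+5+11+11)/5 = 49/5.
E[Z | bag 2] = (4+3+8+12+1)/5 = 28/5.
E[Z] = (1/2)·(49/5) + (1/2)·(28/5) = 77/10.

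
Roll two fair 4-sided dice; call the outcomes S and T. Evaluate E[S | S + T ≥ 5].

Outcomes with S + T ≥ 5: (1,4), (2,3), (2,4), (3,2), (3,3), (3,4), (4,1), (4,2), (4,3), (4,4), each with probability 1/16.
E[S | S + T ≥ 5] = (1 + 2 + 2 + 3 + 3 + 3 + 4 + 4 + 4 + 4) / 10 = 3.

3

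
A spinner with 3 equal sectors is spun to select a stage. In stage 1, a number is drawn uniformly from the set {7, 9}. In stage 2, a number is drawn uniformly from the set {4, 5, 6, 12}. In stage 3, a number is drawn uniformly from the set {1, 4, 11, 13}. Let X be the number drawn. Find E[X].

22/3

E[X | stage 1] = (7+9)/2 = 8.
E[X | stage 2] = (4+5+6+12)/4 = 27/4.
E[X | stage 3] = (1+4+11+13)/4 = 29/4.
By the law of total expectation,
E[X] = (1/3)·(8) + (1/3)·(27/4) + (1/3)·(29/4) = 22/3.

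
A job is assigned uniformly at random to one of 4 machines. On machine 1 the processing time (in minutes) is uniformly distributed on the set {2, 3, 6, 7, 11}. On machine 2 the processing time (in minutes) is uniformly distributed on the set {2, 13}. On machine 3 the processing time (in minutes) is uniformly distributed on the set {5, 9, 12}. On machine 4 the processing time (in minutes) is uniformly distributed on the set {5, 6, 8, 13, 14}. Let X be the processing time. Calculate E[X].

E[X | machine 1] = (2+3+6+7+11)/5 = 29/5.
E[X | machine 2] = (2+13)/2 = 15/2.
E[X | machine 3] = (5+9+12)/3 = 26/3.
E[X | machine 4] = (5+6+8+13+14)/5 = 46/5.
E[X] = (1/4)·(29/5) + (1/4)·(15/2) + (1/4)·(26/3) + (1/4)·(46/5) = 187/24.

187/24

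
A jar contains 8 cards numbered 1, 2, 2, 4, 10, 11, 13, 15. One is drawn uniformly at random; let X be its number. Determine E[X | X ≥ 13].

14

P(X ≥ 13) = 1/4.
Σ over the event: 13·1/8 + 15·1/8 = 7/2.
E[X | X ≥ 13] = (7/2) / (1/4) = 14.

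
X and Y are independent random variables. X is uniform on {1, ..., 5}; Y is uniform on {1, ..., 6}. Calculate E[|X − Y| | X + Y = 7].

13/5

Outcomes with X + Y = 7: (1,6), (2,5), (3,4), (4,3), (5,2), each with probability 1/30.
E[|X − Y| | X + Y = 7] = (5 + 3 + 1 + 1 + 3) / 5 = 13/5.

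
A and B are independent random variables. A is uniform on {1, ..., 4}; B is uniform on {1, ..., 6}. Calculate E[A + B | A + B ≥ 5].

62/9

P(A + B ≥ 5) = 3/4.
Summing (A+B)·P(x,y) over outcomes with A + B ≥ 5 gives 31/6.
E[A + B | A + B ≥ 5] = (31/6) / (3/4) = 62/9.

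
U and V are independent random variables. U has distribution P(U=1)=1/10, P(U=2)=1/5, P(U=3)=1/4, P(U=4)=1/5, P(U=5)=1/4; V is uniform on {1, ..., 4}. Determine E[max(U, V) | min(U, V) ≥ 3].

P(min(U, V) ≥ 3) = 7/20.
Summing max(U,V)·P(x,y) over outcomes with min(U, V) ≥ 3 gives 117/80.
E[max(U, V) | min(U, V) ≥ 3] = (117/80) / (7/20) = 117/28.

117/28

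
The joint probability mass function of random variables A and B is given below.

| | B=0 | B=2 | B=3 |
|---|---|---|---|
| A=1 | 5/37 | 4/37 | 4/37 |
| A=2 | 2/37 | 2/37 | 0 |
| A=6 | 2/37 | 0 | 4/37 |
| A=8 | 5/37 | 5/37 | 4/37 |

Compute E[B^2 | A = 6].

6

P(A = 6) = 6/37.
Σ B^2·P over the event = 0·(2/37) + 9·(4/37) = 36/37.
E[B^2 | A = 6] = (36/37) / (6/37) = 6.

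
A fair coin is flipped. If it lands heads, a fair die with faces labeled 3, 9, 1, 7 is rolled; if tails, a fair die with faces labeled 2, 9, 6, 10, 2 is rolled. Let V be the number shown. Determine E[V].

E[V | heads] = (3+9+1+7)/4 = 5.
E[V | tails] = (2+9+6+10+2)/5 = 29/5.
E[V] = (1/2)·(5) + (1/2)·(29/5) = 27/5.

27/5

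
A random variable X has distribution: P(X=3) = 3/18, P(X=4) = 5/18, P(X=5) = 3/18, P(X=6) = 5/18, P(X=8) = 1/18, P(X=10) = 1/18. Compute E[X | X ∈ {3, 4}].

P(X ∈ {3, 4}) = 4/9.
Σ over the event: 3·1/6 + 4·5/18 = 29/18.
E[X | X ∈ {3, 4}] = (29/18) / (4/9) = 29/8.

29/8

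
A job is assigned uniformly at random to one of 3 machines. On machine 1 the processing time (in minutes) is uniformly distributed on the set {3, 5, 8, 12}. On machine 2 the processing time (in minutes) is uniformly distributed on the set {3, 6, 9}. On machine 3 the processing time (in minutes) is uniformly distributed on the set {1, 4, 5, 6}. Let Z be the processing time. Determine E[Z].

E[Z | machine 1] = (3+5+8+12)/4 = 7.
E[Z | machine 2] = (3+6+9)/3 = 6.
E[Z | machine 3] = (1+4+5+6)/4 = 4.
E[Z] = (1/3)·(7) + (1/3)·(6) + (1/3)·(4) = 17/3.

17/3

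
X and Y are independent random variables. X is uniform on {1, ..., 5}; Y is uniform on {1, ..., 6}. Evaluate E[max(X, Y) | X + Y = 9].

16/3

Outcomes with X + Y = 9: (3,6), (4,5), (5,4), each with probability 1/30.
E[max(X, Y) | X + Y = 9] = (6 + 5 + 5) / 3 = 16/3.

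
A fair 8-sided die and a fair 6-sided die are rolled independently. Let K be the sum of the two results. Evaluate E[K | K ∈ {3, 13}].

P(K ∈ {3, 13}) = 1/12.
Σ over the event: 3·1/24 + 13·1/24 = 2/3.
E[K | K ∈ {3, 13}] = (2/3) / (1/12) = 8.

8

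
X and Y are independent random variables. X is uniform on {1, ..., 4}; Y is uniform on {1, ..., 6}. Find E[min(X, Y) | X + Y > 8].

Outcomes with X + Y > 8: (3,6), (4,5), (4,6), each with probability 1/24.
E[min(X, Y) | X + Y > 8] = (3 + 4 + 4) / 3 = 11/3.

11/3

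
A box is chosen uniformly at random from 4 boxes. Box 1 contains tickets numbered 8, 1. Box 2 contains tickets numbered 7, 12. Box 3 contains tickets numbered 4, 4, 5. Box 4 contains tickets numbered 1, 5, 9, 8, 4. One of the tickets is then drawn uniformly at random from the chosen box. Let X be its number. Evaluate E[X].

89/15

E[X | box 1] = (8+1)/2 = 9/2.
E[X | box 2] = (7+12)/2 = 19/2.
E[X | box 3] = (4+4+5)/3 = 13/3.
E[X | box 4] = (1+5+9+8+4)/5 = 27/5.
E[X] = (1/4)·(9/2) + (1/4)·(19/2) + (1/4)·(13/3) + (1/4)·(27/5) = 89/15.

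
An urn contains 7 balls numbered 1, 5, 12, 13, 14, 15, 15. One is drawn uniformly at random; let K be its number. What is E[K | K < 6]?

3

P(K < 6) = 2/7.
Σ over the event: 1·1/7 + 5·1/7 = 6/7.
E[K | K < 6] = (6/7) / (2/7) = 3.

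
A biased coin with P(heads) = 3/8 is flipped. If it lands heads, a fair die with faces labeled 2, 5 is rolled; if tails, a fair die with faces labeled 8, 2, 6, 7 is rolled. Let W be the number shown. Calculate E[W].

157/32

E[W | heads] = (2+5)/2 = 7/2.
E[W | tails] = (8+2+6+7)/4 = 23/4.
By the law of total expectation,
E[W] = (3/8)·(7/2) + (5/8)·(23/4) = 157/32.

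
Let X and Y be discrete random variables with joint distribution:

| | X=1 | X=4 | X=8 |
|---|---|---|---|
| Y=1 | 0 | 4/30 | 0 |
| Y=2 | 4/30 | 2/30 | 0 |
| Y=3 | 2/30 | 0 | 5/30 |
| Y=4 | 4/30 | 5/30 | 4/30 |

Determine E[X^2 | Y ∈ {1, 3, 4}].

121/4

P(Y ∈ {1, 3, 4}) = 4/5.
Σ X^2·P over the event = 1·(2/30) + 1·(4/30) + 16·(4/30) + 16·(5/30) + 64·(5/30) + 64·(4/30) = 121/5.
E[X^2 | Y ∈ {1, 3, 4}] = (121/5) / (4/5) = 121/4.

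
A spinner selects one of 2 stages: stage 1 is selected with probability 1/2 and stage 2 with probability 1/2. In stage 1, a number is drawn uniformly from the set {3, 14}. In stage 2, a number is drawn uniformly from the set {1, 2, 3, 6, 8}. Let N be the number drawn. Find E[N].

E[N | stage 1] = (3+14)/2 = 17/2.
E[N | stage 2] = (1+2+3+6+8)/5 = 4.
By the law of total expectation,
E[N] = (1/2)·(17/2) + (1/2)·(4) = 25/4.

25/4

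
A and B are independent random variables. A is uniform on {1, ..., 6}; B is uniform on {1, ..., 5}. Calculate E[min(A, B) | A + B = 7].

Outcomes with A + B = 7: (2,5), (3,4), (4,3), (5,2), (6,1), each with probability 1/30.
E[min(A, B) | A + B = 7] = (2 + 3 + 3 + 2 + 1) / 5 = 11/5.

11/5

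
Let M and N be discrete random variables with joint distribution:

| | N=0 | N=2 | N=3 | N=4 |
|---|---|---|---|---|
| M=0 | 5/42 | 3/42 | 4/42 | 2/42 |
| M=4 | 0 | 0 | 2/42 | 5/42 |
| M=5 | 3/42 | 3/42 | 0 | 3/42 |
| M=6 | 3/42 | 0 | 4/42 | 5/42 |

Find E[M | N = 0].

3

P(N = 0) = 11/42.
Σ M·P over the event = 0·(5/42) + 5·(3/42) + 6·(3/42) = 11/14.
E[M | N = 0] = (11/14) / (11/42) = 3.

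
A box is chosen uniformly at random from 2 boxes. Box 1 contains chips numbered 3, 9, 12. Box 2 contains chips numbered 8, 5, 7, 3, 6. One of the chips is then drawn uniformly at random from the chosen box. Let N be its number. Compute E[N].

E[N | box 1] = (3+9+12)/3 = 8.
E[N | box 2] = (8+5+7+3+6)/5 = 29/5.
By the law of total expectation,
E[N] = (1/2)·(8) + (1/2)·(29/5) = 69/10.

69/10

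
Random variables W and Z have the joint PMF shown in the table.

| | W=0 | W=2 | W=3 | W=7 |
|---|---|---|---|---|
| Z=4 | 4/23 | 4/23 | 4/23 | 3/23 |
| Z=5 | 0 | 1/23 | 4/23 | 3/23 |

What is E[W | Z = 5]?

P(Z = 5) = 8/23.
Σ W·P over the event = 2·(1/23) + 3·(4/23) + 7·(3/23) = 35/23.
E[W | Z = 5] = (35/23) / (8/23) = 35/8.

35/8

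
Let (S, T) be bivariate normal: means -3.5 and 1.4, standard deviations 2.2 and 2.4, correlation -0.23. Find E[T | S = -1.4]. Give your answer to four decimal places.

0.8731

E[T | S=x] = μ_T + ρ(σ_T/σ_S)(x − μ_S) for jointly normal variables.
E[T | S=-1.4] = 1.4 + (-0.23)·(2.4/2.2)·(-1.4 − (-3.5)) = 1.4 + (-0.25091)·(2.1) = 0.8731.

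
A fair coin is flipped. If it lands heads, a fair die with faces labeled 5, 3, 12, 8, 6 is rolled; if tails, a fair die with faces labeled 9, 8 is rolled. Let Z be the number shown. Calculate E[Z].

E[Z | heads] = (5+3+12+8+6)/5 = 34/5.
E[Z | tails] = (9+8)/2 = 17/2.
E[Z] = (1/2)·(34/5) + (1/2)·(17/2) = 153/20.

153/20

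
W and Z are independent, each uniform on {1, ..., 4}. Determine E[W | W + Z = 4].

2

Outcomes with W + Z = 4: (1,3), (2,2), (3,1), each with probability 1/16.
E[W | W + Z = 4] = (1 + 2 + 3) / 3 = 2.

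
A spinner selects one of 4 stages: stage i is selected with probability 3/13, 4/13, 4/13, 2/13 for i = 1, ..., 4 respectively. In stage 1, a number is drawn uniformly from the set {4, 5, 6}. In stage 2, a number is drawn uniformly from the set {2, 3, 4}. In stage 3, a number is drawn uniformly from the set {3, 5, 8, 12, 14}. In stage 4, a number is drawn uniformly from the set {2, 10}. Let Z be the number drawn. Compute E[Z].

363/65

E[Z | stage 1] = (4+5+6)/3 = 5.
E[Z | stage 2] = (2+3+4)/3 = 3.
E[Z | stage 3] = (3+5+8+12+14)/5 = 42/5.
E[Z | stage 4] = (2+10)/2 = 6.
E[Z] = (3/13)·(5) + (4/13)·(3) + (4/13)·(42/5) + (2/13)·(6) = 363/65.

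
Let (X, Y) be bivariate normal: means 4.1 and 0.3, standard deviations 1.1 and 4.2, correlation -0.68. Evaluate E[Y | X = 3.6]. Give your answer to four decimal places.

1.5982

E[Y | X=x] = μ_Y + ρ(σ_Y/σ_X)(x − μ_X) for jointly normal variables.
E[Y | X=3.6] = 0.3 + (-0.68)·(4.2/1.1)·(3.6 − (4.1)) = 0.3 + (-2.5964)·(-0.5) = 1.5982.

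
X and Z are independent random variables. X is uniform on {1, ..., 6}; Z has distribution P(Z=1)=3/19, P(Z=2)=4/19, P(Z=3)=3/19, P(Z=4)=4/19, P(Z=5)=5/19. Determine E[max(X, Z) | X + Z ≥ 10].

79/14

P(X + Z ≥ 10) = 7/57.
Summing max(X,Z)·P(x,y) over outcomes with X + Z ≥ 10 gives 79/114.
E[max(X, Z) | X + Z ≥ 10] = (79/114) / (7/57) = 79/14.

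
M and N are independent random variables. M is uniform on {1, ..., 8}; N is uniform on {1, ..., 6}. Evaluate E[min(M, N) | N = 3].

21/8

Outcomes with N = 3: (1,3), (2,3), (3,3), (4,3), (5,3), (6,3), (7,3), (8,3), each with probability 1/48.
E[min(M, N) | N = 3] = (1 + 2 + 3 + 3 + 3 + 3 + 3 + 3) / 8 = 21/8.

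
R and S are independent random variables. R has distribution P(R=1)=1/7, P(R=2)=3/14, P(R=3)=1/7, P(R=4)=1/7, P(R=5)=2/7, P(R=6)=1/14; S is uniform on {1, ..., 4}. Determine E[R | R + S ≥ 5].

P(R + S ≥ 5) = 3/4.
Summing R·P(x,y) over outcomes with R + S ≥ 5 gives 3.
E[R | R + S ≥ 5] = (3) / (3/4) = 4.

4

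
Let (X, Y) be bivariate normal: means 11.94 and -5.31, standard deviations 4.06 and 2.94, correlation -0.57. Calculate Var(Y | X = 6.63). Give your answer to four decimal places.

Var(Y | X=x) = (1 − ρ²)·σ_Y².
Var(Y | X=6.63) = (2.94)²·(1 − (-0.57)²) = 8.6436·0.6751 = 5.8353.

5.8353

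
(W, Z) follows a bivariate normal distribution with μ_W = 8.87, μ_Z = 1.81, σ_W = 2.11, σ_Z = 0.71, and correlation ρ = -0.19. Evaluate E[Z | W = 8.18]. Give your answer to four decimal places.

E[Z | W=x] = μ_Z + ρ(σ_Z/σ_W)(x − μ_W) for jointly normal variables.
E[Z | W=8.18] = 1.81 + (-0.19)·(0.71/2.11)·(8.18 − (8.87)) = 1.81 + (-0.063934)·(-0.69) = 1.8541.

1.8541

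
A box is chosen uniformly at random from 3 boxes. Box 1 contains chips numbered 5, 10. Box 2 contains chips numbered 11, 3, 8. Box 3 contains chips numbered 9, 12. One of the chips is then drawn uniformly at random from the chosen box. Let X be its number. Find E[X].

76/9

E[X | box 1] = (5+10)/2 = 15/2.
E[X | box 2] = (11+3+8)/3 = 22/3.
E[X | box 3] = (9+12)/2 = 21/2.
By the law of total expectation,
E[X] = (1/3)·(15/2) + (1/3)·(22/3) + (1/3)·(21/2) = 76/9.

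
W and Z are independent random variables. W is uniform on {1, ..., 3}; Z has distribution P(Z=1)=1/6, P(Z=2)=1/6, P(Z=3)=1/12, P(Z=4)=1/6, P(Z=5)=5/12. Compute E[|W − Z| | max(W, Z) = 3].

P(max(W, Z) = 3) = 7/36.
Summing |W−Z|·P(x,y) over outcomes with max(W, Z) = 3 gives 1/4.
E[|W − Z| | max(W, Z) = 3] = (1/4) / (7/36) = 9/7.

9/7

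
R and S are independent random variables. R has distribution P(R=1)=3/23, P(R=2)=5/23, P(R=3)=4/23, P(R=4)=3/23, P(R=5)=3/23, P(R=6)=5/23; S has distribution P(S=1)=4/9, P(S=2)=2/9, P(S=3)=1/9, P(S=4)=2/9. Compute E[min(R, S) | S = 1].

P(S = 1) = 4/9.
Summing min(R,S)·P(x,y) over outcomes with S = 1 gives 4/9.
E[min(R, S) | S = 1] = (4/9) / (4/9) = 1.

1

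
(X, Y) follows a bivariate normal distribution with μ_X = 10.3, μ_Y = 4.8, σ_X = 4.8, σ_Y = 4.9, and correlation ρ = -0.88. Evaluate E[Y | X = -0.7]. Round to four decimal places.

14.6817

E[Y | X=x] = μ_Y + ρ(σ_Y/σ_X)(x − μ_X) for jointly normal variables.
E[Y | X=-0.7] = 4.8 + (-0.88)·(4.9/4.8)·(-0.7 − (10.3)) = 4.8 + (-0.898333)·(-11) = 14.6817.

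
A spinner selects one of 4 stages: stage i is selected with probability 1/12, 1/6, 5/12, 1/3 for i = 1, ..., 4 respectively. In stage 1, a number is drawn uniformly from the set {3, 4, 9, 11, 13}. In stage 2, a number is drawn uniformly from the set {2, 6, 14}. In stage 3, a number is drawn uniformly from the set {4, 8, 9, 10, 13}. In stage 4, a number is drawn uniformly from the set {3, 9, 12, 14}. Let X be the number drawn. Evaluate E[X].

157/18

E[X | stage 1] = (3+4+9+11+13)/5 = 8.
E[X | stage 2] = (2+6+14)/3 = 22/3.
E[X | stage 3] = (4+8+9+10+13)/5 = 44/5.
E[X | stage 4] = (3+9+12+14)/4 = 19/2.
E[X] = (1/12)·(8) + (1/6)·(22/3) + (5/12)·(44/5) + (1/3)·(19/2) = 157/18.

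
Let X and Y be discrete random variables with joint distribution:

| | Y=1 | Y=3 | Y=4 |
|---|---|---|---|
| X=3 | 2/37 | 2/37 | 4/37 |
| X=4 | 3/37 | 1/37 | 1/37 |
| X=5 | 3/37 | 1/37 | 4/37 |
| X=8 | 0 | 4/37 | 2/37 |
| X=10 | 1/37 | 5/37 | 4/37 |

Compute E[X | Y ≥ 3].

P(Y ≥ 3) = 28/37.
Summing X·P(X=x,Y=y) over the conditioning event gives 189/37.
E[X | Y ≥ 3] = (189/37) / (28/37) = 27/4.

27/4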